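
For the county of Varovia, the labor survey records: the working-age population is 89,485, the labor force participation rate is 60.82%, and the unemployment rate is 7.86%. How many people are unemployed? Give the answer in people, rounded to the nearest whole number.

About 4,278 are unemployed.

Labor force = 0.6082 × 89,485 = 54,425.
Unemployed = 0.0786 × 54,425 ≈ 4,278.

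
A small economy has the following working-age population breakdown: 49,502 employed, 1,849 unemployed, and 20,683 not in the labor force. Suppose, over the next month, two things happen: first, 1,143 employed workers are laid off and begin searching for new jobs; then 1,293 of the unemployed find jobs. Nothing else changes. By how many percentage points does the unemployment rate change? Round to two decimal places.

The unemployment rate changes by −0.29 percentage points.

Initially, labor force = 49,502 + 1,849 = 51,351, so u = 1,849/51,351 = 3.60%.
After the first change, employed falls and unemployed rises by 1,143; labor force unchanged → E = 48,359, U = 2,992, labor force = 51,351.
After the second change, unemployed falls and employed rises by 1,293; labor force unchanged → E = 49,652, U = 1,699, labor force = 51,351.
New unemployment rate = 1,699 / 51,351 = 3.31%.
Change = 3.31% − 3.60% = −0.29 percentage points.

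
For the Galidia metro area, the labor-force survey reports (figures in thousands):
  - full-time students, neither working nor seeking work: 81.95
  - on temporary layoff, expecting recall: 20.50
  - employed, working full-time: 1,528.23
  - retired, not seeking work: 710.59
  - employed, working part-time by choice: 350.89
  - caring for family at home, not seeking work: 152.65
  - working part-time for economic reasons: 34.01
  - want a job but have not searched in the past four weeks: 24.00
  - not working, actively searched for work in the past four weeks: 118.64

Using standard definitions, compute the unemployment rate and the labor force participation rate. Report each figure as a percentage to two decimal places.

Employed = 1,528.23 + 350.89 + 34.01 = 1,913.13 thousand (anyone who worked, including part-time for economic reasons, counts as employed).
Unemployed = 20.50 + 118.64 = 139.14 thousand (jobless and actively searching, or on temporary layoff).
Labor force = 1,913.13 + 139.14 = 2,052.27 thousand.
Not in labor force = 81.95 + 710.59 + 152.65 + 24.00 = 969.19 thousand (those not working and not actively searching are outside the labor force — including those who want a job but have given up searching).
Civilian working-age population = 2,052.27 + 969.19 = 3,021.46 thousand.
Unemployment rate = 139.14 / 2,052.27 = 6.78%.
Labor force participation rate = 2,052.27 / 3,021.46 = 67.92%.

Unemployment rate ≈ 6.78%; labor force participation rate ≈ 67.92%.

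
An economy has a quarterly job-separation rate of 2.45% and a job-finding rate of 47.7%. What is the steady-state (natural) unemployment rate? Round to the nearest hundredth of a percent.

At steady state the flows balance: s·E = f·U, so U/(E+U) = s/(s+f).
u* = 2.45 / (2.45 + 47.7) = 2.45 / 50.15 = 4.89%.

Steady-state unemployment rate ≈ 4.89%.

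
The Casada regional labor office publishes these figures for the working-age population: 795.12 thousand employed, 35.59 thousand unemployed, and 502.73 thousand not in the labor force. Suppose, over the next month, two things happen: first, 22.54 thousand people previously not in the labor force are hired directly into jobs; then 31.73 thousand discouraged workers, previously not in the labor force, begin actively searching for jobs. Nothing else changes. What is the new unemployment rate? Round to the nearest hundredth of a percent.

Initially, labor force = 795.12 + 35.59 = 830.71 thousand, so u = 35.59/830.71 = 4.28%.
After the first change, employed and labor force both rise by 22.54; unemployed unchanged → E = 817.66, U = 35.59, labor force = 853.25 thousand.
After the second change, unemployed and labor force both rise by 31.73 → E = 817.66, U = 67.32, labor force = 884.98 thousand.
New unemployment rate = 67.32 / 884.98 = 7.61%.

New unemployment rate ≈ 7.61%.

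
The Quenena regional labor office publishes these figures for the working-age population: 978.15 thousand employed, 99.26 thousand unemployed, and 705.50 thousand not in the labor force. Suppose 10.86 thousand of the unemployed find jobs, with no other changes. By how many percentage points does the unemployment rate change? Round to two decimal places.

The unemployment rate changes by −1.01 percentage points.

Initially, labor force = 978.15 + 99.26 = 1,077.41 thousand, so u = 99.26/1,077.41 = 9.21%.
After the change, unemployed falls and employed rises by 10.86; labor force unchanged → E = 989.01, U = 88.40, labor force = 1,077.41 thousand.
New unemployment rate = 88.40 / 1,077.41 = 8.20%.
Change = 8.20% − 9.21% = −1.01 percentage points.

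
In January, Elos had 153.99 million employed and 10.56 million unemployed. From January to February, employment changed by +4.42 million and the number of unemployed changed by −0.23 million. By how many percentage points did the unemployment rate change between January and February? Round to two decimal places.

January: labor force = 153.99 + 10.56 = 164.55; u = 10.56/164.55 = 6.42%.
February: labor force = 158.41 + 10.33 = 168.74; u = 10.33/168.74 = 6.12%.
Change = 6.12% − 6.42% = −0.30 pp.

The unemployment rate changed by −0.30 percentage points.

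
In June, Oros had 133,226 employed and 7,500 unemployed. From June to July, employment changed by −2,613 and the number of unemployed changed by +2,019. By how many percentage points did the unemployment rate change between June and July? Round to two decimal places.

The unemployment rate changed by +1.46 percentage points.

June: labor force = 133,226 + 7,500 = 140,726; u = 7,500/140,726 = 5.33%.
July: labor force = 130,613 + 9,519 = 140,132; u = 9,519/140,132 = 6.79%.
Change = 6.79% − 5.33% = +1.46 pp.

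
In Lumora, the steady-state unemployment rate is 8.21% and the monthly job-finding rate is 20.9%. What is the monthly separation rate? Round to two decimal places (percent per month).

From u* = s/(s+f): s = u·f/(1−u).
s = 0.0821 × 20.9 / (1 − 0.0821) = 1.7159 / 0.9179 ≈ 1.87% per month.

Separation rate ≈ 1.87% per month.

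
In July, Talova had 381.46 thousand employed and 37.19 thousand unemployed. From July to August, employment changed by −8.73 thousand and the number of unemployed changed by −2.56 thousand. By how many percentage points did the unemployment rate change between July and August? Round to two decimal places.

July: labor force = 381.46 + 37.19 = 418.65; u = 37.19/418.65 = 8.88%.
August: labor force = 372.73 + 34.63 = 407.36; u = 34.63/407.36 = 8.50%.
Change = 8.50% − 8.88% = −0.38 pp.

The unemployment rate changed by −0.38 percentage points.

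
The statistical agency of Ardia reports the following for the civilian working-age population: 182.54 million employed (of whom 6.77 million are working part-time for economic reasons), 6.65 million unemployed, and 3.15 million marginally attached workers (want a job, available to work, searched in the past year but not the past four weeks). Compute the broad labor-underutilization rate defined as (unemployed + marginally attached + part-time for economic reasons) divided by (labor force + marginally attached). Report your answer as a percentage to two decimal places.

Labor force = 182.54 + 6.65 = 189.19 million.
Numerator = 6.65 + 3.15 + 6.77 = 16.57 million.
Denominator = 189.19 + 3.15 = 192.34 million.
Broad rate = 16.57 / 192.34 = 8.61%.

Broad underutilization rate ≈ 8.61%.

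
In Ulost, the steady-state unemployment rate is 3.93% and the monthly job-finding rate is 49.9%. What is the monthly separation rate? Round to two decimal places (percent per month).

From u* = s/(s+f): s = u·f/(1−u).
s = 0.0393 × 49.9 / (1 − 0.0393) = 1.9611 / 0.9607 ≈ 2.04% per month.

Separation rate ≈ 2.04% per month.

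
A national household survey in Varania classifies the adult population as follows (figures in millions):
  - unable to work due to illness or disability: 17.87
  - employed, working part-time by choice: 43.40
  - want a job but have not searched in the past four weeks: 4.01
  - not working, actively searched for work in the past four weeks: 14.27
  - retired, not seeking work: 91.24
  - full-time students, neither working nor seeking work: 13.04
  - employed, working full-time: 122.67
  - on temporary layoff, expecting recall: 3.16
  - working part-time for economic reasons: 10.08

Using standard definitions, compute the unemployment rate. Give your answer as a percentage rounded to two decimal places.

Employed = 43.40 + 122.67 + 10.08 = 176.15 million (anyone who worked, including part-time for economic reasons, counts as employed).
Unemployed = 14.27 + 3.16 = 17.43 million (jobless and actively searching, or on temporary layoff).
Labor force = 176.15 + 17.43 = 193.58 million.
Unemployment rate = 17.43 / 193.58 = 9.00%.

Unemployment rate ≈ 9.00%.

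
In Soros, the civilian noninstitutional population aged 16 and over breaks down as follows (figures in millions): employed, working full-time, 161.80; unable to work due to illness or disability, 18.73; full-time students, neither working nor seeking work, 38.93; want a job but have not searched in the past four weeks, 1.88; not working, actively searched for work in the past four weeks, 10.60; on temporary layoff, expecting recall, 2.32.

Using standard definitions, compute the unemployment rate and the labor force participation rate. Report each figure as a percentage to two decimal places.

Employed = 161.80 million.
Unemployed = 10.60 + 2.32 = 12.92 million (jobless and actively searching, or on temporary layoff).
Labor force = 161.80 + 12.92 = 174.72 million.
Not in labor force = 18.73 + 38.93 + 1.88 = 59.54 million (those not working and not actively searching are outside the labor force — including those who want a job but have given up searching).
Civilian working-age population = 174.72 + 59.54 = 234.26 million.
Unemployment rate = 12.92 / 174.72 = 7.39%.
Labor force participation rate = 174.72 / 234.26 = 74.58%.

Unemployment rate ≈ 7.39%; labor force participation rate ≈ 74.58%.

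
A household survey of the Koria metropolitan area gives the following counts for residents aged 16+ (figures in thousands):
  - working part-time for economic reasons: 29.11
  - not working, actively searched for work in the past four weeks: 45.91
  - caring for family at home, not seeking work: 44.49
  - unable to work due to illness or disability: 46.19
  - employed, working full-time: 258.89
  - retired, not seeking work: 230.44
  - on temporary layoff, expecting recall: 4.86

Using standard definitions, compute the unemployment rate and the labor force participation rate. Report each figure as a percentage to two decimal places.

Employed = 29.11 + 258.89 = 288.00 thousand (anyone who worked, including part-time for economic reasons, counts as employed).
Unemployed = 45.91 + 4.86 = 50.77 thousand (jobless and actively searching, or on temporary layoff).
Labor force = 288.00 + 50.77 = 338.77 thousand.
Not in labor force = 44.49 + 46.19 + 230.44 = 321.12 thousand (those not working and not actively searching are outside the labor force).
Civilian working-age population = 338.77 + 321.12 = 659.89 thousand.
Unemployment rate = 50.77 / 338.77 = 14.99%.
Labor force participation rate = 338.77 / 659.89 = 51.34%.

Unemployment rate ≈ 14.99%; labor force participation rate ≈ 51.34%.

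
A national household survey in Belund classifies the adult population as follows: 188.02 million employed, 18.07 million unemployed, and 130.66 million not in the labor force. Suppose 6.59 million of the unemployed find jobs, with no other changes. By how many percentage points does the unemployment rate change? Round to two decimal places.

Initially, labor force = 188.02 + 18.07 = 206.09 million, so u = 18.07/206.09 = 8.77%.
After the change, unemployed falls and employed rises by 6.59; labor force unchanged → E = 194.61, U = 11.48, labor force = 206.09 million.
New unemployment rate = 11.48 / 206.09 = 5.57%.
Change = 5.57% − 8.77% = −3.20 percentage points.

The unemployment rate changes by −3.20 percentage points.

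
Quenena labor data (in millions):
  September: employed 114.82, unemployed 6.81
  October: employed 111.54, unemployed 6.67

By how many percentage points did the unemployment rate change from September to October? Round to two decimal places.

The unemployment rate changed by +0.04 percentage points.

September: labor force = 114.82 + 6.81 = 121.63; u = 6.81/121.63 = 5.60%.
October: labor force = 111.54 + 6.67 = 118.21; u = 6.67/118.21 = 5.64%.
Change = 5.64% − 5.60% = +0.04 pp.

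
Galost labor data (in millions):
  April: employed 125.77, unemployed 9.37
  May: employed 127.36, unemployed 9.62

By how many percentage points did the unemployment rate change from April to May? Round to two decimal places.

April: labor force = 125.77 + 9.37 = 135.14; u = 9.37/135.14 = 6.93%.
May: labor force = 127.36 + 9.62 = 136.98; u = 9.62/136.98 = 7.02%.
Change = 7.02% − 6.93% = +0.09 pp.

The unemployment rate changed by +0.09 percentage points.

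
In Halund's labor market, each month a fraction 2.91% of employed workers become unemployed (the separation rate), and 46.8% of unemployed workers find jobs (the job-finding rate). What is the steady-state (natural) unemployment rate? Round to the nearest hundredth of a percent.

Steady-state unemployment rate ≈ 5.85%.

At steady state the flows balance: s·E = f·U, so U/(E+U) = s/(s+f).
u* = 2.91 / (2.91 + 46.8) = 2.91 / 49.71 = 5.85%.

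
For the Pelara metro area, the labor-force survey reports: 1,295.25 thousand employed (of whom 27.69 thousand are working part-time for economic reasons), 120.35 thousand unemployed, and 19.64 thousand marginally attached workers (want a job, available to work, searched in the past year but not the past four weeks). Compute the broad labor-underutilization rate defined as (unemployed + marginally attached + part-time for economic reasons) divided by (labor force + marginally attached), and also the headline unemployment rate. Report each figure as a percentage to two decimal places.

Labor force = 1,295.25 + 120.35 = 1,415.60 thousand.
Numerator = 120.35 + 19.64 + 27.69 = 167.68 thousand.
Denominator = 1,415.60 + 19.64 = 1,435.24 thousand.
Broad rate = 167.68 / 1,435.24 = 11.68%.
Headline unemployment rate = 120.35 / 1,415.60 = 8.50%.

Broad underutilization rate ≈ 11.68%; headline unemployment rate ≈ 8.50%.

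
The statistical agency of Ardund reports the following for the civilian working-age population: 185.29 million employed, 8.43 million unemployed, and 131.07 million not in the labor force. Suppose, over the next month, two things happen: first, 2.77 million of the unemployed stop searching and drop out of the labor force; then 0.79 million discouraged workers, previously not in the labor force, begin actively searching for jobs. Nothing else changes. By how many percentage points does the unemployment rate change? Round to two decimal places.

The unemployment rate changes by −0.99 percentage points.

Initially, labor force = 185.29 + 8.43 = 193.72 million, so u = 8.43/193.72 = 4.35%.
After the first change, unemployed and labor force both fall by 2.77 → E = 185.29, U = 5.66, labor force = 190.95 million.
After the second change, unemployed and labor force both rise by 0.79 → E = 185.29, U = 6.45, labor force = 191.74 million.
New unemployment rate = 6.45 / 191.74 = 3.36%.
Change = 3.36% − 4.35% = −0.99 percentage points.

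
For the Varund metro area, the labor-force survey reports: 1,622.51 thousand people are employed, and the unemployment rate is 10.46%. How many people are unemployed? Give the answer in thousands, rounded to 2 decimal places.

Let U be the number unemployed. The labor force is E + U, and U/(E+U) = 0.1046.
So U = 0.1046 × 1,622.51 / (1 − 0.1046) = 169.7145 / 0.8954 ≈ 189.54 thousand.

About 189.54 thousand are unemployed.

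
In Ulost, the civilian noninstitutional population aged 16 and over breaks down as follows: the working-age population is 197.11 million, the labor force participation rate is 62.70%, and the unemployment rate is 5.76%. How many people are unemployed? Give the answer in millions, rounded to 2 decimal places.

About 7.12 million are unemployed.

Labor force = 0.6270 × 197.11 = 123.59 million.
Unemployed = 0.0576 × 123.59 ≈ 7.12 million.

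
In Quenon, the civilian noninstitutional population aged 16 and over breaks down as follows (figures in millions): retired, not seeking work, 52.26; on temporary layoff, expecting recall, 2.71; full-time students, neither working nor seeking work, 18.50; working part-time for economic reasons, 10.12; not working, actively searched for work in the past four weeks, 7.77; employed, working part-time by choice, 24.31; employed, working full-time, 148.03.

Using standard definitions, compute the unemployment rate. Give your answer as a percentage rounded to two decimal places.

Unemployment rate ≈ 5.43%.

Employed = 10.12 + 24.31 + 148.03 = 182.46 million (anyone who worked, including part-time for economic reasons, counts as employed).
Unemployed = 2.71 + 7.77 = 10.48 million (jobless and actively searching, or on temporary layoff).
Labor force = 182.46 + 10.48 = 192.94 million.
Unemployment rate = 10.48 / 192.94 = 5.43%.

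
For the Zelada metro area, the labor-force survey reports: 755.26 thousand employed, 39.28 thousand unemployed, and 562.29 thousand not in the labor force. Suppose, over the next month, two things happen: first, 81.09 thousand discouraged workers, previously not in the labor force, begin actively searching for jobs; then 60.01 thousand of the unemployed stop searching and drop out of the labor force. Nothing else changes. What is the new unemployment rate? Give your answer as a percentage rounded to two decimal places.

Initially, labor force = 755.26 + 39.28 = 794.54 thousand, so u = 39.28/794.54 = 4.94%.
After the first change, unemployed and labor force both rise by 81.09 → E = 755.26, U = 120.37, labor force = 875.63 thousand.
After the second change, unemployed and labor force both fall by 60.01 → E = 755.26, U = 60.36, labor force = 815.62 thousand.
New unemployment rate = 60.36 / 815.62 = 7.40%.

New unemployment rate ≈ 7.40%.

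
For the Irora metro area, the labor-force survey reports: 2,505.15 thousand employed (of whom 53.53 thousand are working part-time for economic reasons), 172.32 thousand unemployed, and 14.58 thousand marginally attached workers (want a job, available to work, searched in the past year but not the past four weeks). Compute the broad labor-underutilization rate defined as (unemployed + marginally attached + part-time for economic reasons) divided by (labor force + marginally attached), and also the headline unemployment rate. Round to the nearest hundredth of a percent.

Labor force = 2,505.15 + 172.32 = 2,677.47 thousand.
Numerator = 172.32 + 14.58 + 53.53 = 240.43 thousand.
Denominator = 2,677.47 + 14.58 = 2,692.05 thousand.
Broad rate = 240.43 / 2,692.05 = 8.93%.
Headline unemployment rate = 172.32 / 2,677.47 = 6.44%.

Broad underutilization rate ≈ 8.93%; headline unemployment rate ≈ 6.44%.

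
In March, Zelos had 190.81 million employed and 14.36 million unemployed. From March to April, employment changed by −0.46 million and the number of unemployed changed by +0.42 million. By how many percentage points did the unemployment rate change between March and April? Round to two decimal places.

March: labor force = 190.81 + 14.36 = 205.17; u = 14.36/205.17 = 7.00%.
April: labor force = 190.35 + 14.78 = 205.13; u = 14.78/205.13 = 7.21%.
Change = 7.21% − 7.00% = +0.21 pp.

The unemployment rate changed by +0.21 percentage points.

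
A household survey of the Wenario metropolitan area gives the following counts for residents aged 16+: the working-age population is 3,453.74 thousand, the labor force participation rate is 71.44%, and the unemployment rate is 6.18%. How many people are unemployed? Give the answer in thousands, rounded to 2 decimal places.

About 152.48 thousand are unemployed.

Labor force = 0.7144 × 3,453.74 = 2,467.35 thousand.
Unemployed = 0.0618 × 2,467.35 ≈ 152.48 thousand.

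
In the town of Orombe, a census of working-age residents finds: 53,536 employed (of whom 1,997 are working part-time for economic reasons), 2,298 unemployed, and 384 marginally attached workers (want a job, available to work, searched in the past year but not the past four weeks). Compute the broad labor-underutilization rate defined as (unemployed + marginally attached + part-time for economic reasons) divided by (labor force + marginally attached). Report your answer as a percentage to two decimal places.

Labor force = 53,536 + 2,298 = 55,834.
Numerator = 2,298 + 384 + 1,997 = 4,679.
Denominator = 55,834 + 384 = 56,218.
Broad rate = 4,679 / 56,218 = 8.32%.

Broad underutilization rate ≈ 8.32%.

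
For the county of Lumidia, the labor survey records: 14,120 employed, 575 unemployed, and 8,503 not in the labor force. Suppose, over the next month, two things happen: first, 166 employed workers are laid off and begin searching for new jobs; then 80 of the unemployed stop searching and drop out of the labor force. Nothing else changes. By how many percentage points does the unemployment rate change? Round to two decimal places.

Initially, labor force = 14,120 + 575 = 14,695, so u = 575/14,695 = 3.91%.
After the first change, employed falls and unemployed rises by 166; labor force unchanged → E = 13,954, U = 741, labor force = 14,695.
After the second change, unemployed and labor force both fall by 80 → E = 13,954, U = 661, labor force = 14,615.
New unemployment rate = 661 / 14,615 = 4.52%.
Change = 4.52% − 3.91% = +0.61 percentage points.

The unemployment rate changes by +0.61 percentage points.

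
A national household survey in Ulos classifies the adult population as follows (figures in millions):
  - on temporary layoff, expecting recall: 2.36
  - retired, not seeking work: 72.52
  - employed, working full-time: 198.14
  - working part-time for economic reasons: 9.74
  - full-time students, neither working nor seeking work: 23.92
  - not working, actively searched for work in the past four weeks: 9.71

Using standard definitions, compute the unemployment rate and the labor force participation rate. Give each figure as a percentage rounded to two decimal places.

Unemployment rate ≈ 5.49%; labor force participation rate ≈ 69.52%.

Employed = 198.14 + 9.74 = 207.88 million (anyone who worked, including part-time for economic reasons, counts as employed).
Unemployed = 2.36 + 9.71 = 12.07 million (jobless and actively searching, or on temporary layoff).
Labor force = 207.88 + 12.07 = 219.95 million.
Not in labor force = 72.52 + 23.92 = 96.44 million (those not working and not actively searching are outside the labor force).
Civilian working-age population = 219.95 + 96.44 = 316.39 million.
Unemployment rate = 12.07 / 219.95 = 5.49%.
Labor force participation rate = 219.95 / 316.39 = 69.52%.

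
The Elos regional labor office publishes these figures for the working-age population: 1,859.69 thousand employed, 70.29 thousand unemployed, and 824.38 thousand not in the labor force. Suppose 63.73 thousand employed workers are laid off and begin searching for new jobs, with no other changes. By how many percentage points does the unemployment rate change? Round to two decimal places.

The unemployment rate changes by +3.30 percentage points.

Initially, labor force = 1,859.69 + 70.29 = 1,929.98 thousand, so u = 70.29/1,929.98 = 3.64%.
After the change, employed falls and unemployed rises by 63.73; labor force unchanged → E = 1,795.96, U = 134.02, labor force = 1,929.98 thousand.
New unemployment rate = 134.02 / 1,929.98 = 6.94%.
Change = 6.94% − 3.64% = +3.30 percentage points.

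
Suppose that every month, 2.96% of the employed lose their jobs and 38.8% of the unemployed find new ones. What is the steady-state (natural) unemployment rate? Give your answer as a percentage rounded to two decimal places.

At steady state the flows balance: s·E = f·U, so U/(E+U) = s/(s+f).
u* = 2.96 / (2.96 + 38.8) = 2.96 / 41.76 = 7.09%.

Steady-state unemployment rate ≈ 7.09%.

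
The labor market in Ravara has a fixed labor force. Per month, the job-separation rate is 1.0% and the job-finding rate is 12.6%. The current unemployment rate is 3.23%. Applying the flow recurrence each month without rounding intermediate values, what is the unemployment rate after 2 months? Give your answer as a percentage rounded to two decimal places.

Unemployment rate after two months ≈ 4.28%.

With a fixed labor force, u_{t+1} = u_t + s·(1−u_t) − f·u_t = u_t·(1−s−f) + s.
Here 1−s−f = 0.864 and s = 0.010.
u_1 = 0.032300 × 0.864 + 0.010 = 0.037907.
u_2 = 0.037907 × 0.864 + 0.010 = 0.042752.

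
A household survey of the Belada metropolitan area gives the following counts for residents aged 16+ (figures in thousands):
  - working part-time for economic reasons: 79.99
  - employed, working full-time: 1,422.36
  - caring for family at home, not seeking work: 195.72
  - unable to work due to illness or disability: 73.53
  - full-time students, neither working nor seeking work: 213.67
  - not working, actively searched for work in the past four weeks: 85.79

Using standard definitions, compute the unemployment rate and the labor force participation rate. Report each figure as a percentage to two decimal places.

Unemployment rate ≈ 5.40%; labor force participation rate ≈ 76.68%.

Employed = 79.99 + 1,422.36 = 1,502.35 thousand (anyone who worked, including part-time for economic reasons, counts as employed).
Unemployed = 85.79 thousand.
Labor force = 1,502.35 + 85.79 = 1,588.14 thousand.
Not in labor force = 195.72 + 73.53 + 213.67 = 482.92 thousand (those not working and not actively searching are outside the labor force).
Civilian working-age population = 1,588.14 + 482.92 = 2,071.06 thousand.
Unemployment rate = 85.79 / 1,588.14 = 5.40%.
Labor force participation rate = 1,588.14 / 2,071.06 = 76.68%.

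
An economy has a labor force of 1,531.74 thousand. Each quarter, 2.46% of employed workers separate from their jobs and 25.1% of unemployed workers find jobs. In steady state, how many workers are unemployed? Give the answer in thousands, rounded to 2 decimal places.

Steady-state unemployment rate u* = s/(s+f) = 2.46/(2.46+25.1) = 0.089260.
Unemployed = u* × labor force = 0.089260 × 1,531.74 ≈ 136.72 thousand.

About 136.72 thousand are unemployed in steady state.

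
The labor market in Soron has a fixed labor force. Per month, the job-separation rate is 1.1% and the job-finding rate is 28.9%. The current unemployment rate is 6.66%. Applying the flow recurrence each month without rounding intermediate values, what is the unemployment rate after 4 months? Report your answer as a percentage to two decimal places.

With a fixed labor force, u_{t+1} = u_t + s·(1−u_t) − f·u_t = u_t·(1−s−f) + s.
Here 1−s−f = 0.700 and s = 0.011.
u_1 = 0.066600 × 0.700 + 0.011 = 0.057620.
u_2 = 0.057620 × 0.700 + 0.011 = 0.051334.
u_3 = 0.051334 × 0.700 + 0.011 = 0.046934.
u_4 = 0.046934 × 0.700 + 0.011 = 0.043854.

Unemployment rate after four months ≈ 4.39%.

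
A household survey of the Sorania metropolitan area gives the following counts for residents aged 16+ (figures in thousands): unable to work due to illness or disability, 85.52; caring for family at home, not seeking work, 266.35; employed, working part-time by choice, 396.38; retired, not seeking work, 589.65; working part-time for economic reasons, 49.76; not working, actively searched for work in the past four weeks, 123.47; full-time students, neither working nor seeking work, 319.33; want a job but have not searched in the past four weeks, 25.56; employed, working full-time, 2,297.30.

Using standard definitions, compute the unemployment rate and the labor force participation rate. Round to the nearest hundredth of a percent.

Employed = 396.38 + 49.76 + 2,297.30 = 2,743.44 thousand (anyone who worked, including part-time for economic reasons, counts as employed).
Unemployed = 123.47 thousand.
Labor force = 2,743.44 + 123.47 = 2,866.91 thousand.
Not in labor force = 85.52 + 266.35 + 589.65 + 319.33 + 25.56 = 1,286.41 thousand (those not working and not actively searching are outside the labor force — including those who want a job but have given up searching).
Civilian working-age population = 2,866.91 + 1,286.41 = 4,153.32 thousand.
Unemployment rate = 123.47 / 2,866.91 = 4.31%.
Labor force participation rate = 2,866.91 / 4,153.32 = 69.03%.

Unemployment rate ≈ 4.31%; labor force participation rate ≈ 69.03%.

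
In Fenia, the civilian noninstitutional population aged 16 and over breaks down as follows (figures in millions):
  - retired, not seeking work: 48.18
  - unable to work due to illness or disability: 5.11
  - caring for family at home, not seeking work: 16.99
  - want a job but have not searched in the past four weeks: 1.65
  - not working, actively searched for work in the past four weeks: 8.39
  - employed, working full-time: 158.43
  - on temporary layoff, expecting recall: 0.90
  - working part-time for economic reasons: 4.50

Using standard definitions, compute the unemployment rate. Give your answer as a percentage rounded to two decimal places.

Unemployment rate ≈ 5.39%.

Employed = 158.43 + 4.50 = 162.93 million (anyone who worked, including part-time for economic reasons, counts as employed).
Unemployed = 8.39 + 0.90 = 9.29 million (jobless and actively searching, or on temporary layoff).
Labor force = 162.93 + 9.29 = 172.22 million.
Unemployment rate = 9.29 / 172.22 = 5.39%.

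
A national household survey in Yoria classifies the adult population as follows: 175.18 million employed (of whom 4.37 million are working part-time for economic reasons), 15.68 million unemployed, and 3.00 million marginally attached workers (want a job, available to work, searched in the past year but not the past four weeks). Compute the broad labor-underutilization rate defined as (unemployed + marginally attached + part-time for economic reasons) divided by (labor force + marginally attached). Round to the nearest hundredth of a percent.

Labor force = 175.18 + 15.68 = 190.86 million.
Numerator = 15.68 + 3.00 + 4.37 = 23.05 million.
Denominator = 190.86 + 3.00 = 193.86 million.
Broad rate = 23.05 / 193.86 = 11.89%.

Broad underutilization rate ≈ 11.89%.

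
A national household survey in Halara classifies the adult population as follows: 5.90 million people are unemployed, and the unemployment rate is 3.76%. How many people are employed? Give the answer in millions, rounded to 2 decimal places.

About 151.01 million are employed.

Labor force = U / u = 5.90 / 0.0376 ≈ 156.91 million.
Employed = labor force − unemployed = 156.91 − 5.90 = 151.01 million.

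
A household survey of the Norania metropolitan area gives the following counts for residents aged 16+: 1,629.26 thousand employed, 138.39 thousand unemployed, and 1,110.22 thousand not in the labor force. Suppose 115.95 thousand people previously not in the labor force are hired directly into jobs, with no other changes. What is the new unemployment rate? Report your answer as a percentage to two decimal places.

New unemployment rate ≈ 7.35%.

Initially, labor force = 1,629.26 + 138.39 = 1,767.65 thousand, so u = 138.39/1,767.65 = 7.83%.
After the change, employed and labor force both rise by 115.95; unemployed unchanged → E = 1,745.21, U = 138.39, labor force = 1,883.60 thousand.
New unemployment rate = 138.39 / 1,883.60 = 7.35%.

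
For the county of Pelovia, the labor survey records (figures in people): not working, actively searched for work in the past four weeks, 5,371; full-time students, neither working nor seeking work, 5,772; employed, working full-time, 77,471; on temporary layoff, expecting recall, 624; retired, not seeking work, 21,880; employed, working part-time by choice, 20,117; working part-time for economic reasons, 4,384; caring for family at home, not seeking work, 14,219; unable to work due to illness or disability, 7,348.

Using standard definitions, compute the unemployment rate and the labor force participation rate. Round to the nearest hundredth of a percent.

Unemployment rate ≈ 5.55%; labor force participation rate ≈ 68.69%.

Employed = 77,471 + 20,117 + 4,384 = 101,972 (anyone who worked, including part-time for economic reasons, counts as employed).
Unemployed = 5,371 + 624 = 5,995 (jobless and actively searching, or on temporary layoff).
Labor force = 101,972 + 5,995 = 107,967.
Not in labor force = 5,772 + 21,880 + 14,219 + 7,348 = 49,219 (those not working and not actively searching are outside the labor force).
Civilian working-age population = 107,967 + 49,219 = 157,186.
Unemployment rate = 5,995 / 107,967 = 5.55%.
Labor force participation rate = 107,967 / 157,186 = 68.69%.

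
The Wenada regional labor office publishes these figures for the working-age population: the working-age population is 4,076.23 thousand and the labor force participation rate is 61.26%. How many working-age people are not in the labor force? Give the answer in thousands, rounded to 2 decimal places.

Share not in the labor force = 1 − 0.6126 = 0.3874.
Not in labor force = 0.3874 × 4,076.23 ≈ 1,579.13 thousand.

About 1,579.13 thousand are not in the labor force.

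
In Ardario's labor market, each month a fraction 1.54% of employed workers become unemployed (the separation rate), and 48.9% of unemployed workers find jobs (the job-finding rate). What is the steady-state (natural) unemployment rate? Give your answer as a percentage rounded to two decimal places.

At steady state the flows balance: s·E = f·U, so U/(E+U) = s/(s+f).
u* = 1.54 / (1.54 + 48.9) = 1.54 / 50.44 = 3.05%.

Steady-state unemployment rate ≈ 3.05%.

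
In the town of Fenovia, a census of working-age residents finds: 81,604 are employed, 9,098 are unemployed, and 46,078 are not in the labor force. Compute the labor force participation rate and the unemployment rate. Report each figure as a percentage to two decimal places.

Labor force = employed + unemployed = 81,604 + 9,098 = 90,702.
Working-age population = 90,702 + 46,078 = 136,780.
Unemployment rate = 9,098 / 90,702 = 10.03%.
Labor force participation rate = 90,702 / 136,780 = 66.31%.

Labor force participation rate ≈ 66.31%; unemployment rate ≈ 10.03%.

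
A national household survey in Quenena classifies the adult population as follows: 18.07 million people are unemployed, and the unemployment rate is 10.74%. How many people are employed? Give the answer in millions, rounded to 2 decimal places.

Labor force = U / u = 18.07 / 0.1074 ≈ 168.25 million.
Employed = labor force − unemployed = 168.25 − 18.07 = 150.18 million.

About 150.18 million are employed.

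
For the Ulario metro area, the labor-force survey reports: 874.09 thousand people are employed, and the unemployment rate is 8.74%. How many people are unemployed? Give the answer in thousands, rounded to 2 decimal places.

About 83.71 thousand are unemployed.

Let U be the number unemployed. The labor force is E + U, and U/(E+U) = 0.0874.
So U = 0.0874 × 874.09 / (1 − 0.0874) = 76.3955 / 0.9126 ≈ 83.71 thousand.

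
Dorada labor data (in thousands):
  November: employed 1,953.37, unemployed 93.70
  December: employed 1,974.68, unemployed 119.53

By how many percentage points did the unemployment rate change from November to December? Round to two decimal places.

The unemployment rate changed by +1.13 percentage points.

November: labor force = 1,953.37 + 93.70 = 2,047.07; u = 93.70/2,047.07 = 4.58%.
December: labor force = 1,974.68 + 119.53 = 2,094.21; u = 119.53/2,094.21 = 5.71%.
Change = 5.71% − 4.58% = +1.13 pp.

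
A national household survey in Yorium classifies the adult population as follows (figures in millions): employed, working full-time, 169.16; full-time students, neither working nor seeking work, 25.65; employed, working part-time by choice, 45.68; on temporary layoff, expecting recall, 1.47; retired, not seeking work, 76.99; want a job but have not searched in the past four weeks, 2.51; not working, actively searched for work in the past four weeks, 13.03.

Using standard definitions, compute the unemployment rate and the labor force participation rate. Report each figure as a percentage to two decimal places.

Employed = 169.16 + 45.68 = 214.84 million.
Unemployed = 1.47 + 13.03 = 14.50 million (jobless and actively searching, or on temporary layoff).
Labor force = 214.84 + 14.50 = 229.34 million.
Not in labor force = 25.65 + 76.99 + 2.51 = 105.15 million (those not working and not actively searching are outside the labor force — including those who want a job but have given up searching).
Civilian working-age population = 229.34 + 105.15 = 334.49 million.
Unemployment rate = 14.50 / 229.34 = 6.32%.
Labor force participation rate = 229.34 / 334.49 = 68.56%.

Unemployment rate ≈ 6.32%; labor force participation rate ≈ 68.56%.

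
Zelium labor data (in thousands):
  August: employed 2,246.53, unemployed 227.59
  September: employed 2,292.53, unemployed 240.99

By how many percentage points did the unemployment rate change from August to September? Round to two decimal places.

The unemployment rate changed by +0.31 percentage points.

August: labor force = 2,246.53 + 227.59 = 2,474.12; u = 227.59/2,474.12 = 9.20%.
September: labor force = 2,292.53 + 240.99 = 2,533.52; u = 240.99/2,533.52 = 9.51%.
Change = 9.51% − 9.20% = +0.31 pp.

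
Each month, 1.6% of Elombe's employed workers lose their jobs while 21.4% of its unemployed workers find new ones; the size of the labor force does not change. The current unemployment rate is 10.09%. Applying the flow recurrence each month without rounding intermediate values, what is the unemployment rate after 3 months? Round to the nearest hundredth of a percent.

With a fixed labor force, u_{t+1} = u_t + s·(1−u_t) − f·u_t = u_t·(1−s−f) + s.
Here 1−s−f = 0.770 and s = 0.016.
u_1 = 0.100900 × 0.770 + 0.016 = 0.093693.
u_2 = 0.093693 × 0.770 + 0.016 = 0.088144.
u_3 = 0.088144 × 0.770 + 0.016 = 0.083871.

Unemployment rate after three months ≈ 8.39%.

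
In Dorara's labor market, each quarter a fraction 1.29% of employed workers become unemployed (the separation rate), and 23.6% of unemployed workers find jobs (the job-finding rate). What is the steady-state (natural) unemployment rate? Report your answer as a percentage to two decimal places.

At steady state the flows balance: s·E = f·U, so U/(E+U) = s/(s+f).
u* = 1.29 / (1.29 + 23.6) = 1.29 / 24.89 = 5.18%.

Steady-state unemployment rate ≈ 5.18%.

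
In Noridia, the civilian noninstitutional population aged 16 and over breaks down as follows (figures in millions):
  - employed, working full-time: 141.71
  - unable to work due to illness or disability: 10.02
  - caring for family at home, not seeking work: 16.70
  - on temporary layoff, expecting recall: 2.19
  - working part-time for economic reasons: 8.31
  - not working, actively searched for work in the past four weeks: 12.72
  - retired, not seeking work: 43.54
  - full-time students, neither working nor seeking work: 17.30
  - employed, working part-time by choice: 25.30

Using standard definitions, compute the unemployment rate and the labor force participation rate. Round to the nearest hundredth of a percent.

Employed = 141.71 + 8.31 + 25.30 = 175.32 million (anyone who worked, including part-time for economic reasons, counts as employed).
Unemployed = 2.19 + 12.72 = 14.91 million (jobless and actively searching, or on temporary layoff).
Labor force = 175.32 + 14.91 = 190.23 million.
Not in labor force = 10.02 + 16.70 + 43.54 + 17.30 = 87.56 million (those not working and not actively searching are outside the labor force).
Civilian working-age population = 190.23 + 87.56 = 277.79 million.
Unemployment rate = 14.91 / 190.23 = 7.84%.
Labor force participation rate = 190.23 / 277.79 = 68.48%.

Unemployment rate ≈ 7.84%; labor force participation rate ≈ 68.48%.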